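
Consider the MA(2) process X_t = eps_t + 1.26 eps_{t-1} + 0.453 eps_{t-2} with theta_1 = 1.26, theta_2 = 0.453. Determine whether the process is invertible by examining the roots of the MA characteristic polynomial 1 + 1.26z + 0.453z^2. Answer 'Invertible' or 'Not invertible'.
\text{Invertible}

The MA(q) characteristic polynomial is P(z) = 1 + 1.26z + 0.453z^2.
Invertibility requires all roots to lie outside the unit circle, i.e. |z| > 1 for every root.
Set 1 + (1.26) z + (0.453) z^2 = 0, i.e. a z^2 + b z + c = 0 with a = 0.453, b = 1.26, c = 1.
Discriminant D = b^2 - 4ac = (1.26)^2 - 4*(0.453)*1 = 1.5876 - (1.812) = -0.2244.
D < 0, so the roots are the complex-conjugate pair z = (-b +/- i sqrt(-D)) / (2a) = -1.3907 +/- 0.5229i.
For a conjugate pair |z|^2 = z * conj(z) = (product of roots) = c/a = 1/(0.453) = 2.207506, so |z| = sqrt(2.207506) = 1.4858 for both roots.
Moduli of all roots: 1.4858, 1.4858.
All moduli strictly greater than 1? Yes.
Verdict: Invertible.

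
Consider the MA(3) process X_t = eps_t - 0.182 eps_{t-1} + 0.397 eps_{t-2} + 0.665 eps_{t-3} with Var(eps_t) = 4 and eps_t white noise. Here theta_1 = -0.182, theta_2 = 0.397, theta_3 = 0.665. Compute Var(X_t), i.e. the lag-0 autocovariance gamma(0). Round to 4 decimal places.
\gamma(0) = 6.5318

For an MA(q) process X_t = eps_t + sum_i theta_i eps_{t-i} with
Var(eps_t) = sigma^2, the variance is
  gamma(0) = sigma^2 * (1 + sum_i theta_i^2).
  sum_i theta_i^2 = (-0.182)^2 + (0.397)^2 + (0.665)^2 = 0.033124 + 0.157609 + 0.442225 = 0.632958.
  gamma(0) = 4 * (1 + 0.632958) = 4 * 1.632958 = 6.531832, which rounds to 6.5318.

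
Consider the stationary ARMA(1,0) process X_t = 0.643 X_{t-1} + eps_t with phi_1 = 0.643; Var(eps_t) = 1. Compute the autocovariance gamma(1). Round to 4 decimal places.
\gamma(1) = 1.0962

Multiply the model equation by X_{t-k} and take expectations. With theta_0 = psi_0 = 1 and psi_j the MA(infinity) weights, this gives
  gamma(k) - sum_i phi_i gamma(k-i) = c_k,
  c_k = sigma^2 * sum_{j=k..q} theta_j psi_{j-k}   (c_k = 0 for k > q),
using gamma(-m) = gamma(m).
Pure AR (q = 0): c_0 = sigma^2 = 1, c_k = 0 for k >= 1.
Equations for k = 0 and k = 1 (AR order 1):
  gamma(0) = phi_1 gamma(1) + c_0
  gamma(1) = phi_1 gamma(0) + c_1
Substituting the second into the first: gamma(0) (1 - phi_1^2) = c_0 + phi_1 c_1, so
  gamma(0) = c_0 / (1 - phi_1^2) = 1 / (1 - (0.643)^2) = 1 / 0.586551 = 1.704882.
  gamma(1) = phi_1 gamma(0) = (0.643)(1.704882) = 1.096239.
Therefore gamma(1) = 1.0962 (to 4 decimal places).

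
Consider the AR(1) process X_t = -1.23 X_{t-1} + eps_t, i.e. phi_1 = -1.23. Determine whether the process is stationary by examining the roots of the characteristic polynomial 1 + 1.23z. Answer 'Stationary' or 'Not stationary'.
\text{Not stationary}

The AR(p) characteristic polynomial is P(z) = 1 + 1.23z.
Stationarity requires all roots to lie outside the unit circle, i.e. |z| > 1 for every root.
This is linear in z: 1 + (1.23) z = 0  =>  z = -1/(1.23) = -0.813008,  |z| = 0.813008.
Moduli of all roots: 0.8130.
All moduli strictly greater than 1? No.
Verdict: Not stationary.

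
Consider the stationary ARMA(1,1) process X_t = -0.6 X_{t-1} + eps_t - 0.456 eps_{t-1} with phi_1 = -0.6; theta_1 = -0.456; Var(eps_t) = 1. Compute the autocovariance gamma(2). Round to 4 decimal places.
\gamma(2) = 1.2609

Multiply the model equation by X_{t-k} and take expectations. With theta_0 = psi_0 = 1 and psi_j the MA(infinity) weights, this gives
  gamma(k) - sum_i phi_i gamma(k-i) = c_k,
  c_k = sigma^2 * sum_{j=k..q} theta_j psi_{j-k}   (c_k = 0 for k > q),
using gamma(-m) = gamma(m).
psi-weights needed (psi_j = theta_j + sum_i phi_i psi_{j-i}):
  psi_1 = theta_1 + phi_1 = -0.456 + (-0.6) = -1.056
Right-hand sides:
  c_0 = sigma^2 (1 + theta_1 psi_1) = 1 * (1 + (-0.456)(-1.056)) = 1 * 1.481536 = 1.481536
  c_1 = sigma^2 theta_1 = 1 * (-0.456) = -0.456
  c_2 = 0
Equations for k = 0 and k = 1 (AR order 1):
  gamma(0) = phi_1 gamma(1) + c_0
  gamma(1) = phi_1 gamma(0) + c_1
Substituting the second into the first: gamma(0) (1 - phi_1^2) = c_0 + phi_1 c_1, so
  gamma(0) = (c_0 + phi_1 c_1) / (1 - phi_1^2) = (1.481536 + (-0.6)(-0.456)) / (1 - (-0.6)^2) = 1.755136 / 0.64 = 2.7424.
  gamma(1) = phi_1 gamma(0) + c_1 = (-0.6)(2.7424) + (-0.456) = -2.10144.
For k = 2 (> q): gamma(2) = phi_1 gamma(1) = (-0.6)(-2.10144) = 1.260864.
Therefore gamma(2) = 1.2609 (to 4 decimal places).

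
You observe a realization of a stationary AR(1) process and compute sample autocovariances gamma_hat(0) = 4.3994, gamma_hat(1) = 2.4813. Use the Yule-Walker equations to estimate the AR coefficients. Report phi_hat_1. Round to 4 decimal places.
\hat\phi_{1} = 0.5640

The Yule-Walker equations for an AR(p) process read, in matrix form,
  Gamma_p phi = r_p,   with   (Gamma_p)_{ij} = gamma(|i - j|),
                       (r_p)_i = gamma(i),   i,j = 1..p.
Substitute the sample gammas (Toeplitz matrix and right-hand side of size 1):
  Gamma_p = [[4.3994]]
  r_p     = [2.4813]
With p = 1 this is the single equation gamma(0) phi_1 = gamma(1):
  phi_hat_1 = gamma(1) / gamma(0) = 2.4813 / 4.3994 = 0.5640.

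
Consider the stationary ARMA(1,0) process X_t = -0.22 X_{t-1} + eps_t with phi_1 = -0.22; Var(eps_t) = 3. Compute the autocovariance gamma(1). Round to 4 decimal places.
\gamma(1) = -0.6936

Multiply the model equation by X_{t-k} and take expectations. With theta_0 = psi_0 = 1 and psi_j the MA(infinity) weights, this gives
  gamma(k) - sum_i phi_i gamma(k-i) = c_k,
  c_k = sigma^2 * sum_{j=k..q} theta_j psi_{j-k}   (c_k = 0 for k > q),
using gamma(-m) = gamma(m).
Pure AR (q = 0): c_0 = sigma^2 = 3, c_k = 0 for k >= 1.
Equations for k = 0 and k = 1 (AR order 1):
  gamma(0) = phi_1 gamma(1) + c_0
  gamma(1) = phi_1 gamma(0) + c_1
Substituting the second into the first: gamma(0) (1 - phi_1^2) = c_0 + phi_1 c_1, so
  gamma(0) = c_0 / (1 - phi_1^2) = 3 / (1 - (-0.22)^2) = 3 / 0.9516 = 3.152585.
  gamma(1) = phi_1 gamma(0) = (-0.22)(3.152585) = -0.693569.
Therefore gamma(1) = -0.6936 (to 4 decimal places).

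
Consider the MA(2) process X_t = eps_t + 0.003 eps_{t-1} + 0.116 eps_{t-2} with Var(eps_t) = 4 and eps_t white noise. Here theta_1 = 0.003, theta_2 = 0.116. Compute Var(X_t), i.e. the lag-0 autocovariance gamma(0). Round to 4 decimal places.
\gamma(0) = 4.0539

For an MA(q) process X_t = eps_t + sum_i theta_i eps_{t-i} with
Var(eps_t) = sigma^2, the variance is
  gamma(0) = sigma^2 * (1 + sum_i theta_i^2).
  sum_i theta_i^2 = (0.003)^2 + (0.116)^2 = 0.000009 + 0.013456 = 0.013465.
  gamma(0) = 4 * (1 + 0.013465) = 4 * 1.013465 = 4.05386, which rounds to 4.0539.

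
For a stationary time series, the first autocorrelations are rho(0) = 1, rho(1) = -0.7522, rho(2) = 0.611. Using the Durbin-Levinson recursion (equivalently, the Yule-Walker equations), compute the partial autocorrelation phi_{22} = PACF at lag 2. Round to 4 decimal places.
\phi_{22} = 0.1041

The PACF at lag k is phi_{kk}, the last component of the solution
to the Yule-Walker system G_k phi = r_k where
  (G_k)_{ij} = rho(|i - j|), (r_k)_i = rho(i), i,j = 1..k.
Equivalently, Durbin-Levinson gives phi_{kk} iteratively:
  phi_{11} = rho(1)
  phi_{kk} = [rho(k) - sum_{j=1..k-1} phi_{k-1,j} rho(k-j)]
            / [1 - sum_{j=1..k-1} phi_{k-1,j} rho(j)],
  phi_{k,j} = phi_{k-1,j} - phi_{kk} phi_{k-1,k-j},  j = 1..k-1.
Step k = 1:
  phi_11 = rho(1) = -0.7522.
Step k = 2:
  phi_22 = [rho(2) - phi_11 rho(1)] / [1 - phi_11 rho(1)] = [0.611 - (-0.7522)(-0.7522)] / [1 - (-0.7522)(-0.7522)]
         = 0.04519516 / 0.43419516 = 0.1041.
Therefore phi_{22} = 0.1041.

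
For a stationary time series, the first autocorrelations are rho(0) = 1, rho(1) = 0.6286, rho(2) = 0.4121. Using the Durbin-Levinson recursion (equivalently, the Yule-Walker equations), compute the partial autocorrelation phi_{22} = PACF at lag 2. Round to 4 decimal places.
\phi_{22} = 0.0280

The PACF at lag k is phi_{kk}, the last component of the solution
to the Yule-Walker system G_k phi = r_k where
  (G_k)_{ij} = rho(|i - j|), (r_k)_i = rho(i), i,j = 1..k.
Equivalently, Durbin-Levinson gives phi_{kk} iteratively:
  phi_{11} = rho(1)
  phi_{kk} = [rho(k) - sum_{j=1..k-1} phi_{k-1,j} rho(k-j)]
            / [1 - sum_{j=1..k-1} phi_{k-1,j} rho(j)],
  phi_{k,j} = phi_{k-1,j} - phi_{kk} phi_{k-1,k-j},  j = 1..k-1.
Step k = 1:
  phi_11 = rho(1) = 0.6286.
Step k = 2:
  phi_22 = [rho(2) - phi_11 rho(1)] / [1 - phi_11 rho(1)] = [0.4121 - (0.6286)(0.6286)] / [1 - (0.6286)(0.6286)]
         = 0.01696204 / 0.60486204 = 0.028.
Therefore phi_{22} = 0.0280.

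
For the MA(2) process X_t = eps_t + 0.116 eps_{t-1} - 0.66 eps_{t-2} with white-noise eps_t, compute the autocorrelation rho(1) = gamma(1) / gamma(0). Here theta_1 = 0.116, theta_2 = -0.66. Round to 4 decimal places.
\rho(1) = 0.0272

For an MA(q) process with theta_0 = 1, the autocovariance is
  gamma(k) = sigma^2 * sum_{i=0..q-k} theta_i * theta_{i+k},
and rho(k) = gamma(k) / gamma(0). Sigma^2 cancels.
  numerator   = (1)*(0.116) + (0.116)*(-0.66) = 0.03944.
  denominator = (1)^2 + (0.116)^2 + (-0.66)^2 = 1.449056.
  rho(1) = 0.03944 / 1.449056 = 0.0272.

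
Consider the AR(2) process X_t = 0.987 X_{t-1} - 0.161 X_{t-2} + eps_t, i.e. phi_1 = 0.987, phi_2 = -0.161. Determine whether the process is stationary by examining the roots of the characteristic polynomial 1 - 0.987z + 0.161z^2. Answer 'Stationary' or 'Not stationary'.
\text{Stationary}

The AR(p) characteristic polynomial is P(z) = 1 - 0.987z + 0.161z^2.
Stationarity requires all roots to lie outside the unit circle, i.e. |z| > 1 for every root.
Set 1 + (-0.987) z + (0.161) z^2 = 0, i.e. a z^2 + b z + c = 0 with a = 0.161, b = -0.987, c = 1.
Discriminant D = b^2 - 4ac = (-0.987)^2 - 4*(0.161)*1 = 0.974169 - (0.644) = 0.330169.
D >= 0, so the roots are real: z = (-b +/- sqrt(D)) / (2a) = (0.987 +/- 0.574603) / (0.322).
  z_1 = (0.987 + 0.574603) / (0.322) = 4.8497,   |z_1| = 4.8497.
  z_2 = (0.987 - 0.574603) / (0.322) = 1.2807,   |z_2| = 1.2807.
Moduli of all roots: 4.8497, 1.2807.
All moduli strictly greater than 1? Yes.
Verdict: Stationary.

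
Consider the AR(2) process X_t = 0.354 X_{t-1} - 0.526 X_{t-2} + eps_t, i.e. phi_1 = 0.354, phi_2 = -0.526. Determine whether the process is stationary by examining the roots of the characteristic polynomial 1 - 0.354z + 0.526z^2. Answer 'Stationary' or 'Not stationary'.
\text{Stationary}

The AR(p) characteristic polynomial is P(z) = 1 - 0.354z + 0.526z^2.
Stationarity requires all roots to lie outside the unit circle, i.e. |z| > 1 for every root.
Set 1 + (-0.354) z + (0.526) z^2 = 0, i.e. a z^2 + b z + c = 0 with a = 0.526, b = -0.354, c = 1.
Discriminant D = b^2 - 4ac = (-0.354)^2 - 4*(0.526)*1 = 0.125316 - (2.104) = -1.978684.
D < 0, so the roots are the complex-conjugate pair z = (-b +/- i sqrt(-D)) / (2a) = 0.3365 +/- 1.3371i.
For a conjugate pair |z|^2 = z * conj(z) = (product of roots) = c/a = 1/(0.526) = 1.901141, so |z| = sqrt(1.901141) = 1.3788 for both roots.
Moduli of all roots: 1.3788, 1.3788.
All moduli strictly greater than 1? Yes.
Verdict: Stationary.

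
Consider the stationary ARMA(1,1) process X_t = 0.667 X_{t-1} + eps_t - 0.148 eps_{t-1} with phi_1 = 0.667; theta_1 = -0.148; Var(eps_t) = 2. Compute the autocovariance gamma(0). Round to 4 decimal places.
\gamma(0) = 2.9705

Multiply the model equation by X_{t-k} and take expectations. With theta_0 = psi_0 = 1 and psi_j the MA(infinity) weights, this gives
  gamma(k) - sum_i phi_i gamma(k-i) = c_k,
  c_k = sigma^2 * sum_{j=k..q} theta_j psi_{j-k}   (c_k = 0 for k > q),
using gamma(-m) = gamma(m).
psi-weights needed (psi_j = theta_j + sum_i phi_i psi_{j-i}):
  psi_1 = theta_1 + phi_1 = -0.148 + (0.667) = 0.519
Right-hand sides:
  c_0 = sigma^2 (1 + theta_1 psi_1) = 2 * (1 + (-0.148)(0.519)) = 2 * 0.923188 = 1.846376
  c_1 = sigma^2 theta_1 = 2 * (-0.148) = -0.296
  c_2 = 0
Equations for k = 0 and k = 1 (AR order 1):
  gamma(0) = phi_1 gamma(1) + c_0
  gamma(1) = phi_1 gamma(0) + c_1
Substituting the second into the first: gamma(0) (1 - phi_1^2) = c_0 + phi_1 c_1, so
  gamma(0) = (c_0 + phi_1 c_1) / (1 - phi_1^2) = (1.846376 + (0.667)(-0.296)) / (1 - (0.667)^2) = 1.648944 / 0.555111 = 2.970476.
Therefore gamma(0) = 2.9705 (to 4 decimal places).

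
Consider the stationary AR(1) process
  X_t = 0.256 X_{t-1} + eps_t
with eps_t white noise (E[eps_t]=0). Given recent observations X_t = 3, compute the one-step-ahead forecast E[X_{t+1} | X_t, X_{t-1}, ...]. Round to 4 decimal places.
E[X_{t+1} \mid \mathcal F_t] = 0.7680

For an AR(p) model X_t = c + sum_i phi_i X_{t-i} + eps_t, the
one-step-ahead conditional mean is
  E[X_{t+1} | X_t, ...] = c + sum_i phi_i X_{t+1-i}.
Substitute known values:
  E[X_{t+1} | ...] = (0.256) * (3)
                   = 0.7680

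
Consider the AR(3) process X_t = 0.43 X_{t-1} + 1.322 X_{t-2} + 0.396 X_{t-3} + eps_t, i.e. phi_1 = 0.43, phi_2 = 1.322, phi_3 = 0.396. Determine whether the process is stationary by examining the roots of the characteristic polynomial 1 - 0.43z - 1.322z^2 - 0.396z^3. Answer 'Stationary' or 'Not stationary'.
\text{Not stationary}

The AR(p) characteristic polynomial is P(z) = 1 - 0.43z - 1.322z^2 - 0.396z^3.
Stationarity requires all roots to lie outside the unit circle, i.e. |z| > 1 for every root.
Degree 3: look for a simple real root z0 first, then factor out (1 - z/z0) and solve the remaining quadratic.
Testing z0 = -2.5: P(-2.5) = 1 + (-0.43)(-2.5) + (-1.322)(-2.5)^2 + (-0.396)(-2.5)^3
  = 1 + (1.075) + (-8.2625) + (6.1875) = 0.  So z_0 = -2.5 is a root, |z_0| = 2.5.
Divide out the factor (1 + 0.4 z) = (1 - z/z0) (since 1/z0 = -0.4):
  P(z) = (1 + 0.4 z)(1 + (-0.83) z + (-0.99) z^2)
  [check: z-coef -0.83 - (-0.4) = -0.43; z^2-coef -0.99 - (-0.4)(-0.83) = -1.322; z^3-coef -(-0.4)(-0.99) = -0.396.]
Remaining roots from the quadratic factor 1 + (-0.83) z + (-0.99) z^2:
  Set 1 + (-0.83) z + (-0.99) z^2 = 0, i.e. a z^2 + b z + c = 0 with a = -0.99, b = -0.83, c = 1.
  Discriminant D = b^2 - 4ac = (-0.83)^2 - 4*(-0.99)*1 = 0.6889 - (-3.96) = 4.6489.
  D >= 0, so the roots are real: z = (-b +/- sqrt(D)) / (2a) = (0.83 +/- 2.156131) / (-1.98).
    z_1 = (0.83 + 2.156131) / (-1.98) = -1.5081,   |z_1| = 1.5081.
    z_2 = (0.83 - 2.156131) / (-1.98) = 0.6698,   |z_2| = 0.6698.
Moduli of all roots: 2.5000, 1.5081, 0.6698.
All moduli strictly greater than 1? No.
Verdict: Not stationary.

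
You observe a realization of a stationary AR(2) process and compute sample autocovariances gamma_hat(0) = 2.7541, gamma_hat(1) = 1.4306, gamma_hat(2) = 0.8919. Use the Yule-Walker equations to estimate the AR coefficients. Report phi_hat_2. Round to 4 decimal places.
\hat\phi_{2} = 0.0740

The Yule-Walker equations for an AR(p) process read, in matrix form,
  Gamma_p phi = r_p,   with   (Gamma_p)_{ij} = gamma(|i - j|),
                       (r_p)_i = gamma(i),   i,j = 1..p.
Substitute the sample gammas (Toeplitz matrix and right-hand side of size 2):
  Gamma_p = [[2.7541, 1.4306], [1.4306, 2.7541]]
  r_p     = [1.4306, 0.8919]
Written out:
  2.7541 phi_1 + 1.4306 phi_2 = 1.4306
  1.4306 phi_1 + 2.7541 phi_2 = 0.8919
Solve by Cramer's rule:
  det = gamma(0)^2 - gamma(1)^2 = (2.7541)^2 - (1.4306)^2 = 7.58506681 - 2.04661636 = 5.53845045
  phi_hat_1 = [gamma(1) gamma(0) - gamma(1) gamma(2)] / det = [(1.4306)(2.7541) - (1.4306)(0.8919)] / 5.53845045 = 2.66406332 / 5.53845045 = 0.481
  phi_hat_2 = [gamma(0) gamma(2) - gamma(1)^2] / det = [(2.7541)(0.8919) - (1.4306)^2] / 5.53845045 = 0.40976543 / 5.53845045 = 0.074
So phi_hat = [0.4810, 0.0740].
Therefore phi_hat_2 = 0.0740.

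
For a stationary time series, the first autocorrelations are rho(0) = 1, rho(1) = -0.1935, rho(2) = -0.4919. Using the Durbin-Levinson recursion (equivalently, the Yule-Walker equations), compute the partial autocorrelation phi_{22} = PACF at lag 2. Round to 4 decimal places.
\phi_{22} = -0.5499

The PACF at lag k is phi_{kk}, the last component of the solution
to the Yule-Walker system G_k phi = r_k where
  (G_k)_{ij} = rho(|i - j|), (r_k)_i = rho(i), i,j = 1..k.
Equivalently, Durbin-Levinson gives phi_{kk} iteratively:
  phi_{11} = rho(1)
  phi_{kk} = [rho(k) - sum_{j=1..k-1} phi_{k-1,j} rho(k-j)]
            / [1 - sum_{j=1..k-1} phi_{k-1,j} rho(j)],
  phi_{k,j} = phi_{k-1,j} - phi_{kk} phi_{k-1,k-j},  j = 1..k-1.
Step k = 1:
  phi_11 = rho(1) = -0.1935.
Step k = 2:
  phi_22 = [rho(2) - phi_11 rho(1)] / [1 - phi_11 rho(1)] = [-0.4919 - (-0.1935)(-0.1935)] / [1 - (-0.1935)(-0.1935)]
         = -0.52934225 / 0.96255775 = -0.5499.
Therefore phi_{22} = -0.5499.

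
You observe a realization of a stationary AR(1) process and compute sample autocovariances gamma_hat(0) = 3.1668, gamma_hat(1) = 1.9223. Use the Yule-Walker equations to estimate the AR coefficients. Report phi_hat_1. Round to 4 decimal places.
\hat\phi_{1} = 0.6070

The Yule-Walker equations for an AR(p) process read, in matrix form,
  Gamma_p phi = r_p,   with   (Gamma_p)_{ij} = gamma(|i - j|),
                       (r_p)_i = gamma(i),   i,j = 1..p.
Substitute the sample gammas (Toeplitz matrix and right-hand side of size 1):
  Gamma_p = [[3.1668]]
  r_p     = [1.9223]
With p = 1 this is the single equation gamma(0) phi_1 = gamma(1):
  phi_hat_1 = gamma(1) / gamma(0) = 1.9223 / 3.1668 = 0.6070.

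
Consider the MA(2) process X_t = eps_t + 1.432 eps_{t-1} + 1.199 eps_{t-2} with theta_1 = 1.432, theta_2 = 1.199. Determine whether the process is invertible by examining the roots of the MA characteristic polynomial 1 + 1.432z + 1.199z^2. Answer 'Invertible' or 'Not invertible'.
\text{Not invertible}

The MA(q) characteristic polynomial is P(z) = 1 + 1.432z + 1.199z^2.
Invertibility requires all roots to lie outside the unit circle, i.e. |z| > 1 for every root.
Set 1 + (1.432) z + (1.199) z^2 = 0, i.e. a z^2 + b z + c = 0 with a = 1.199, b = 1.432, c = 1.
Discriminant D = b^2 - 4ac = (1.432)^2 - 4*(1.199)*1 = 2.050624 - (4.796) = -2.745376.
D < 0, so the roots are the complex-conjugate pair z = (-b +/- i sqrt(-D)) / (2a) = -0.5972 +/- 0.691i.
For a conjugate pair |z|^2 = z * conj(z) = (product of roots) = c/a = 1/(1.199) = 0.834028, so |z| = sqrt(0.834028) = 0.9133 for both roots.
Moduli of all roots: 0.9133, 0.9133.
All moduli strictly greater than 1? No.
Verdict: Not invertible.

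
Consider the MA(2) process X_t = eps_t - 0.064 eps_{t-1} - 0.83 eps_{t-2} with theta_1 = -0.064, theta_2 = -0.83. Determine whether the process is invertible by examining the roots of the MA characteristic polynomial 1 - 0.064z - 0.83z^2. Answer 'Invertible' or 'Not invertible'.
\text{Invertible}

The MA(q) characteristic polynomial is P(z) = 1 - 0.064z - 0.83z^2.
Invertibility requires all roots to lie outside the unit circle, i.e. |z| > 1 for every root.
Set 1 + (-0.064) z + (-0.83) z^2 = 0, i.e. a z^2 + b z + c = 0 with a = -0.83, b = -0.064, c = 1.
Discriminant D = b^2 - 4ac = (-0.064)^2 - 4*(-0.83)*1 = 0.004096 - (-3.32) = 3.324096.
D >= 0, so the roots are real: z = (-b +/- sqrt(D)) / (2a) = (0.064 +/- 1.82321) / (-1.66).
  z_1 = (0.064 + 1.82321) / (-1.66) = -1.1369,   |z_1| = 1.1369.
  z_2 = (0.064 - 1.82321) / (-1.66) = 1.0598,   |z_2| = 1.0598.
Moduli of all roots: 1.1369, 1.0598.
All moduli strictly greater than 1? Yes.
Verdict: Invertible.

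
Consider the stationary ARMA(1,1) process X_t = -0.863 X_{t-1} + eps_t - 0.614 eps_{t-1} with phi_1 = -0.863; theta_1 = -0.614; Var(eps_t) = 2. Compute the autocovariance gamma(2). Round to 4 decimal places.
\gamma(2) = 15.2808

Multiply the model equation by X_{t-k} and take expectations. With theta_0 = psi_0 = 1 and psi_j the MA(infinity) weights, this gives
  gamma(k) - sum_i phi_i gamma(k-i) = c_k,
  c_k = sigma^2 * sum_{j=k..q} theta_j psi_{j-k}   (c_k = 0 for k > q),
using gamma(-m) = gamma(m).
psi-weights needed (psi_j = theta_j + sum_i phi_i psi_{j-i}):
  psi_1 = theta_1 + phi_1 = -0.614 + (-0.863) = -1.477
Right-hand sides:
  c_0 = sigma^2 (1 + theta_1 psi_1) = 2 * (1 + (-0.614)(-1.477)) = 2 * 1.906878 = 3.813756
  c_1 = sigma^2 theta_1 = 2 * (-0.614) = -1.228
  c_2 = 0
Equations for k = 0 and k = 1 (AR order 1):
  gamma(0) = phi_1 gamma(1) + c_0
  gamma(1) = phi_1 gamma(0) + c_1
Substituting the second into the first: gamma(0) (1 - phi_1^2) = c_0 + phi_1 c_1, so
  gamma(0) = (c_0 + phi_1 c_1) / (1 - phi_1^2) = (3.813756 + (-0.863)(-1.228)) / (1 - (-0.863)^2) = 4.87352 / 0.255231 = 19.094546.
  gamma(1) = phi_1 gamma(0) + c_1 = (-0.863)(19.094546) + (-1.228) = -17.706593.
For k = 2 (> q): gamma(2) = phi_1 gamma(1) = (-0.863)(-17.706593) = 15.28079.
Therefore gamma(2) = 15.2808 (to 4 decimal places).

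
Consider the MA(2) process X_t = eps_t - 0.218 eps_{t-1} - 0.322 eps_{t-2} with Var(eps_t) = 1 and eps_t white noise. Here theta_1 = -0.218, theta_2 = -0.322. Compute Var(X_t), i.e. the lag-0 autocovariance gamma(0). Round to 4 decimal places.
\gamma(0) = 1.1512

For an MA(q) process X_t = eps_t + sum_i theta_i eps_{t-i} with
Var(eps_t) = sigma^2, the variance is
  gamma(0) = sigma^2 * (1 + sum_i theta_i^2).
  sum_i theta_i^2 = (-0.218)^2 + (-0.322)^2 = 0.047524 + 0.103684 = 0.151208.
  gamma(0) = 1 * (1 + 0.151208) = 1 * 1.151208 = 1.151208, which rounds to 1.1512.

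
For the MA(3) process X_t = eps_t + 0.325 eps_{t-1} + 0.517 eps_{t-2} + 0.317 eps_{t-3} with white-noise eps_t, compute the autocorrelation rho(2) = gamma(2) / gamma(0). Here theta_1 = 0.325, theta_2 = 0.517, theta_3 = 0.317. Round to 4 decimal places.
\rho(2) = 0.4208

For an MA(q) process with theta_0 = 1, the autocovariance is
  gamma(k) = sigma^2 * sum_{i=0..q-k} theta_i * theta_{i+k},
and rho(k) = gamma(k) / gamma(0). Sigma^2 cancels.
  numerator   = (1)*(0.517) + (0.325)*(0.317) = 0.620025.
  denominator = (1)^2 + (0.325)^2 + (0.517)^2 + (0.317)^2 = 1.473403.
  rho(2) = 0.620025 / 1.473403 = 0.4208.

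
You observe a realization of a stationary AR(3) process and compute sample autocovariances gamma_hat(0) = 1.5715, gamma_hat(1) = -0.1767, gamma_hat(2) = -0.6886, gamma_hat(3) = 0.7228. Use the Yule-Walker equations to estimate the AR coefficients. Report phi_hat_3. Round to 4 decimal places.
\hat\phi_{3} = 0.4310

The Yule-Walker equations for an AR(p) process read, in matrix form,
  Gamma_p phi = r_p,   with   (Gamma_p)_{ij} = gamma(|i - j|),
                       (r_p)_i = gamma(i),   i,j = 1..p.
Substitute the sample gammas (Toeplitz matrix and right-hand side of size 3):
  Gamma_p = [[1.5715, -0.1767, -0.6886], [-0.1767, 1.5715, -0.1767], [-0.6886, -0.1767, 1.5715]]
  r_p     = [-0.1767, -0.6886, 0.7228]
Written out (R1..R3):
  (R1) 1.5715 phi_1 - 0.1767 phi_2 - 0.6886 phi_3 = -0.1767
  (R2) -0.1767 phi_1 + 1.5715 phi_2 - 0.1767 phi_3 = -0.6886
  (R3) -0.6886 phi_1 - 0.1767 phi_2 + 1.5715 phi_3 = 0.7228
Gaussian elimination:
  R2 <- R2 - (-0.1767/1.5715) R1 = R2 - (-0.11244) R1:  1.551632 phi_2 - 0.254126 phi_3 = -0.708468
  R3 <- R3 - (-0.6886/1.5715) R1 = R3 - (-0.43818) R1:  -0.254126 phi_2 + 1.269769 phi_3 = 0.645374
  R3 <- R3 - (-0.254126/1.551632) R2 = R3 - (-0.16378) R2:  1.228148 phi_3 = 0.529341
Back-substitution:
  phi_hat_3 = 0.529341 / 1.228148 = 0.431007
  phi_hat_2 = (-0.708468 - (-0.254126)(0.431007)) / 1.551632 = -0.386005
  phi_hat_1 = (-0.1767 - (-0.1767)(-0.386005) - (-0.6886)(0.431007)) / 1.5715 = 0.033016
So phi_hat = [0.0330, -0.3860, 0.4310].
Therefore phi_hat_3 = 0.4310.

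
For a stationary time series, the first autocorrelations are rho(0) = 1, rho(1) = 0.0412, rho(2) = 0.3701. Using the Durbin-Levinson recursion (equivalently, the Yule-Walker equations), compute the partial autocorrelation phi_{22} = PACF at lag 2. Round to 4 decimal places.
\phi_{22} = 0.3690

The PACF at lag k is phi_{kk}, the last component of the solution
to the Yule-Walker system G_k phi = r_k where
  (G_k)_{ij} = rho(|i - j|), (r_k)_i = rho(i), i,j = 1..k.
Equivalently, Durbin-Levinson gives phi_{kk} iteratively:
  phi_{11} = rho(1)
  phi_{kk} = [rho(k) - sum_{j=1..k-1} phi_{k-1,j} rho(k-j)]
            / [1 - sum_{j=1..k-1} phi_{k-1,j} rho(j)],
  phi_{k,j} = phi_{k-1,j} - phi_{kk} phi_{k-1,k-j},  j = 1..k-1.
Step k = 1:
  phi_11 = rho(1) = 0.0412.
Step k = 2:
  phi_22 = [rho(2) - phi_11 rho(1)] / [1 - phi_11 rho(1)] = [0.3701 - (0.0412)(0.0412)] / [1 - (0.0412)(0.0412)]
         = 0.36840256 / 0.99830256 = 0.369.
Therefore phi_{22} = 0.3690.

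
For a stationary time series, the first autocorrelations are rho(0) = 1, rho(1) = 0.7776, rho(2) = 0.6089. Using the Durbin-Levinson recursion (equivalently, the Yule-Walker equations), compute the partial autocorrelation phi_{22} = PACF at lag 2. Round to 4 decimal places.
\phi_{22} = 0.0107

The PACF at lag k is phi_{kk}, the last component of the solution
to the Yule-Walker system G_k phi = r_k where
  (G_k)_{ij} = rho(|i - j|), (r_k)_i = rho(i), i,j = 1..k.
Equivalently, Durbin-Levinson gives phi_{kk} iteratively:
  phi_{11} = rho(1)
  phi_{kk} = [rho(k) - sum_{j=1..k-1} phi_{k-1,j} rho(k-j)]
            / [1 - sum_{j=1..k-1} phi_{k-1,j} rho(j)],
  phi_{k,j} = phi_{k-1,j} - phi_{kk} phi_{k-1,k-j},  j = 1..k-1.
Step k = 1:
  phi_11 = rho(1) = 0.7776.
Step k = 2:
  phi_22 = [rho(2) - phi_11 rho(1)] / [1 - phi_11 rho(1)] = [0.6089 - (0.7776)(0.7776)] / [1 - (0.7776)(0.7776)]
         = 0.00423824 / 0.39533824 = 0.0107.
Therefore phi_{22} = 0.0107.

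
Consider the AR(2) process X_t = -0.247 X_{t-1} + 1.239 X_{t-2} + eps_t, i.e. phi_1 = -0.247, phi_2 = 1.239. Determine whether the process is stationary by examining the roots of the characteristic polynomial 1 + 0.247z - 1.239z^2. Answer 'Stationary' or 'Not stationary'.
\text{Not stationary}

The AR(p) characteristic polynomial is P(z) = 1 + 0.247z - 1.239z^2.
Stationarity requires all roots to lie outside the unit circle, i.e. |z| > 1 for every root.
Set 1 + (0.247) z + (-1.239) z^2 = 0, i.e. a z^2 + b z + c = 0 with a = -1.239, b = 0.247, c = 1.
Discriminant D = b^2 - 4ac = (0.247)^2 - 4*(-1.239)*1 = 0.061009 - (-4.956) = 5.017009.
D >= 0, so the roots are real: z = (-b +/- sqrt(D)) / (2a) = (-0.247 +/- 2.239868) / (-2.478).
  z_1 = (-0.247 + 2.239868) / (-2.478) = -0.8042,   |z_1| = 0.8042.
  z_2 = (-0.247 - 2.239868) / (-2.478) = 1.0036,   |z_2| = 1.0036.
Moduli of all roots: 0.8042, 1.0036.
All moduli strictly greater than 1? No.
Verdict: Not stationary.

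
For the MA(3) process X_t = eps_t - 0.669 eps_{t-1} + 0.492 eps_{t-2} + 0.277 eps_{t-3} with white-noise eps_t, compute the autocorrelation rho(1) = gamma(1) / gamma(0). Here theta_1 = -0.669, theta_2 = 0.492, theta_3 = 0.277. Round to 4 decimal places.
\rho(1) = -0.4879

For an MA(q) process with theta_0 = 1, the autocovariance is
  gamma(k) = sigma^2 * sum_{i=0..q-k} theta_i * theta_{i+k},
and rho(k) = gamma(k) / gamma(0). Sigma^2 cancels.
  numerator   = (1)*(-0.669) + (-0.669)*(0.492) + (0.492)*(0.277) = -0.861864.
  denominator = (1)^2 + (-0.669)^2 + (0.492)^2 + (0.277)^2 = 1.766354.
  rho(1) = -0.861864 / 1.766354 = -0.4879.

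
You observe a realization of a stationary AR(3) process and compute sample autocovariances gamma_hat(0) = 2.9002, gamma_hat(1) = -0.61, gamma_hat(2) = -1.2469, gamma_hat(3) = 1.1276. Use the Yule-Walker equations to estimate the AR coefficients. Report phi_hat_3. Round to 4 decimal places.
\hat\phi_{3} = 0.2070

The Yule-Walker equations for an AR(p) process read, in matrix form,
  Gamma_p phi = r_p,   with   (Gamma_p)_{ij} = gamma(|i - j|),
                       (r_p)_i = gamma(i),   i,j = 1..p.
Substitute the sample gammas (Toeplitz matrix and right-hand side of size 3):
  Gamma_p = [[2.9002, -0.61, -1.2469], [-0.61, 2.9002, -0.61], [-1.2469, -0.61, 2.9002]]
  r_p     = [-0.61, -1.2469, 1.1276]
Written out (R1..R3):
  (R1) 2.9002 phi_1 - 0.61 phi_2 - 1.2469 phi_3 = -0.61
  (R2) -0.61 phi_1 + 2.9002 phi_2 - 0.61 phi_3 = -1.2469
  (R3) -1.2469 phi_1 - 0.61 phi_2 + 2.9002 phi_3 = 1.1276
Gaussian elimination:
  R2 <- R2 - (-0.61/2.9002) R1 = R2 - (-0.21033) R1:  2.771899 phi_2 - 0.872261 phi_3 = -1.375201
  R3 <- R3 - (-1.2469/2.9002) R1 = R3 - (-0.429936) R1:  -0.872261 phi_2 + 2.364113 phi_3 = 0.865339
  R3 <- R3 - (-0.872261/2.771899) R2 = R3 - (-0.31468) R2:  2.08963 phi_3 = 0.432591
Back-substitution:
  phi_hat_3 = 0.432591 / 2.08963 = 0.207018
  phi_hat_2 = (-1.375201 - (-0.872261)(0.207018)) / 2.771899 = -0.430978
  phi_hat_1 = (-0.61 - (-0.61)(-0.430978) - (-1.2469)(0.207018)) / 2.9002 = -0.211974
So phi_hat = [-0.2120, -0.4310, 0.2070].
Therefore phi_hat_3 = 0.2070.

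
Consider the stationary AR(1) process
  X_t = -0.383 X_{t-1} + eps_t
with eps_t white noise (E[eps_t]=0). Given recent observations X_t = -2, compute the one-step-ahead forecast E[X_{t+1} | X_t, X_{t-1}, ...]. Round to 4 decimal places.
E[X_{t+1} \mid \mathcal F_t] = 0.7660

For an AR(p) model X_t = c + sum_i phi_i X_{t-i} + eps_t, the
one-step-ahead conditional mean is
  E[X_{t+1} | X_t, ...] = c + sum_i phi_i X_{t+1-i}.
Substitute known values:
  E[X_{t+1} | ...] = (-0.383) * (-2)
                   = 0.7660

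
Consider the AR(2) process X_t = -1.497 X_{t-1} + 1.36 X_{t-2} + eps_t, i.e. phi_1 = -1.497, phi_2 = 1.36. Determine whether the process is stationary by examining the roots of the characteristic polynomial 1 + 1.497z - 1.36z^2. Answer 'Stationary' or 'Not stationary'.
\text{Not stationary}

The AR(p) characteristic polynomial is P(z) = 1 + 1.497z - 1.36z^2.
Stationarity requires all roots to lie outside the unit circle, i.e. |z| > 1 for every root.
Set 1 + (1.497) z + (-1.36) z^2 = 0, i.e. a z^2 + b z + c = 0 with a = -1.36, b = 1.497, c = 1.
Discriminant D = b^2 - 4ac = (1.497)^2 - 4*(-1.36)*1 = 2.241009 - (-5.44) = 7.681009.
D >= 0, so the roots are real: z = (-b +/- sqrt(D)) / (2a) = (-1.497 +/- 2.771463) / (-2.72).
  z_1 = (-1.497 + 2.771463) / (-2.72) = -0.4686,   |z_1| = 0.4686.
  z_2 = (-1.497 - 2.771463) / (-2.72) = 1.5693,   |z_2| = 1.5693.
Moduli of all roots: 0.4686, 1.5693.
All moduli strictly greater than 1? No.
Verdict: Not stationary.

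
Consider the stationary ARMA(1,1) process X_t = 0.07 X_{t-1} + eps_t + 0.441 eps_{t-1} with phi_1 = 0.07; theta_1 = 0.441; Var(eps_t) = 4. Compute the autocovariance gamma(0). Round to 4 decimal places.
\gamma(0) = 5.0496

Multiply the model equation by X_{t-k} and take expectations. With theta_0 = psi_0 = 1 and psi_j the MA(infinity) weights, this gives
  gamma(k) - sum_i phi_i gamma(k-i) = c_k,
  c_k = sigma^2 * sum_{j=k..q} theta_j psi_{j-k}   (c_k = 0 for k > q),
using gamma(-m) = gamma(m).
psi-weights needed (psi_j = theta_j + sum_i phi_i psi_{j-i}):
  psi_1 = theta_1 + phi_1 = 0.441 + (0.07) = 0.511
Right-hand sides:
  c_0 = sigma^2 (1 + theta_1 psi_1) = 4 * (1 + (0.441)(0.511)) = 4 * 1.225351 = 4.901404
  c_1 = sigma^2 theta_1 = 4 * (0.441) = 1.764
  c_2 = 0
Equations for k = 0 and k = 1 (AR order 1):
  gamma(0) = phi_1 gamma(1) + c_0
  gamma(1) = phi_1 gamma(0) + c_1
Substituting the second into the first: gamma(0) (1 - phi_1^2) = c_0 + phi_1 c_1, so
  gamma(0) = (c_0 + phi_1 c_1) / (1 - phi_1^2) = (4.901404 + (0.07)(1.764)) / (1 - (0.07)^2) = 5.024884 / 0.9951 = 5.049627.
Therefore gamma(0) = 5.0496 (to 4 decimal places).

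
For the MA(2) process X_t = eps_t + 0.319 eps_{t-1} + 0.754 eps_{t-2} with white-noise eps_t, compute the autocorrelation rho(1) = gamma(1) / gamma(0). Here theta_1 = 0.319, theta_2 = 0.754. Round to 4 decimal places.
\rho(1) = 0.3350

For an MA(q) process with theta_0 = 1, the autocovariance is
  gamma(k) = sigma^2 * sum_{i=0..q-k} theta_i * theta_{i+k},
and rho(k) = gamma(k) / gamma(0). Sigma^2 cancels.
  numerator   = (1)*(0.319) + (0.319)*(0.754) = 0.559526.
  denominator = (1)^2 + (0.319)^2 + (0.754)^2 = 1.670277.
  rho(1) = 0.559526 / 1.670277 = 0.3350.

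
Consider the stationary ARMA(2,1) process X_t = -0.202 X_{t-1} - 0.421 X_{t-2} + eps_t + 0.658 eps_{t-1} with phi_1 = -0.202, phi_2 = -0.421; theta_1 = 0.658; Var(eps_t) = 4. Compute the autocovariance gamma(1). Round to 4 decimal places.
\gamma(1) = 0.9734

Multiply the model equation by X_{t-k} and take expectations. With theta_0 = psi_0 = 1 and psi_j the MA(infinity) weights, this gives
  gamma(k) - sum_i phi_i gamma(k-i) = c_k,
  c_k = sigma^2 * sum_{j=k..q} theta_j psi_{j-k}   (c_k = 0 for k > q),
using gamma(-m) = gamma(m).
psi-weights needed (psi_j = theta_j + sum_i phi_i psi_{j-i}):
  psi_1 = theta_1 + phi_1 = 0.658 + (-0.202) = 0.456
Right-hand sides:
  c_0 = sigma^2 (1 + theta_1 psi_1) = 4 * (1 + (0.658)(0.456)) = 4 * 1.300048 = 5.200192
  c_1 = sigma^2 theta_1 = 4 * (0.658) = 2.632
  c_2 = 0
Equations for k = 0, 1, 2 (AR order 2, c_2 = 0):
  (E0) gamma(0) = phi_1 gamma(1) + phi_2 gamma(2) + c_0
  (E1) gamma(1) = phi_1 gamma(0) + phi_2 gamma(1) + c_1
  (E2) gamma(2) = phi_1 gamma(1) + phi_2 gamma(0)
From (E1): gamma(1) = A gamma(0) + B with
  A = phi_1 / (1 - phi_2) = -0.202 / 1.421 = -0.142153,   B = c_1 / (1 - phi_2) = 2.632 / 1.421 = 1.852217.
Insert (E2) into (E0): gamma(0) (1 - phi_2^2) = phi_1 (1 + phi_2) gamma(1) + c_0.
  phi_1 (1 + phi_2) = (-0.202)(0.579) = -0.116958,   1 - phi_2^2 = 0.822759.
Replace gamma(1) by A gamma(0) + B and collect gamma(0):
  gamma(0) [0.822759 - (-0.116958)(-0.142153)] = (-0.116958)(1.852217) + 5.200192
  gamma(0) * 0.806133 = 4.98356
  gamma(0) = 4.98356 / 0.806133 = 6.182057.
  gamma(1) = A gamma(0) + B = (-0.142153)(6.182057) + (1.852217) = 0.973416.
Therefore gamma(1) = 0.9734 (to 4 decimal places).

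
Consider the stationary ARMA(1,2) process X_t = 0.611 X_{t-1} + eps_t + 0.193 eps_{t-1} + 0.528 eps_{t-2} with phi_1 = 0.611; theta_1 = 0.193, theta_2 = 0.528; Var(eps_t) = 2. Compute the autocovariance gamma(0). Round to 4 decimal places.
\gamma(0) = 6.6083

Multiply the model equation by X_{t-k} and take expectations. With theta_0 = psi_0 = 1 and psi_j the MA(infinity) weights, this gives
  gamma(k) - sum_i phi_i gamma(k-i) = c_k,
  c_k = sigma^2 * sum_{j=k..q} theta_j psi_{j-k}   (c_k = 0 for k > q),
using gamma(-m) = gamma(m).
psi-weights needed (psi_j = theta_j + sum_i phi_i psi_{j-i}):
  psi_1 = theta_1 + phi_1 = 0.193 + (0.611) = 0.804
  psi_2 = theta_2 + phi_1 psi_1 = 0.528 + (0.611)(0.804) = 1.019244
Right-hand sides:
  c_0 = sigma^2 (1 + theta_1 psi_1 + theta_2 psi_2) = 2 * (1 + (0.193)(0.804) + (0.528)(1.019244)) = 2 * 1.693333 = 3.386666
  c_1 = sigma^2 (theta_1 + theta_2 psi_1) = 2 * (0.193 + (0.528)(0.804)) = 1.235024
  c_2 = sigma^2 theta_2 = 2 * (0.528) = 1.056
Equations for k = 0 and k = 1 (AR order 1):
  gamma(0) = phi_1 gamma(1) + c_0
  gamma(1) = phi_1 gamma(0) + c_1
Substituting the second into the first: gamma(0) (1 - phi_1^2) = c_0 + phi_1 c_1, so
  gamma(0) = (c_0 + phi_1 c_1) / (1 - phi_1^2) = (3.386666 + (0.611)(1.235024)) / (1 - (0.611)^2) = 4.141265 / 0.626679 = 6.608272.
Therefore gamma(0) = 6.6083 (to 4 decimal places).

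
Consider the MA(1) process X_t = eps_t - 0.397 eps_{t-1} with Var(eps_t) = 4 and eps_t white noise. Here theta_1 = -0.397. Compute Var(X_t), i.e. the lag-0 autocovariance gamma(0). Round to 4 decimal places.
\gamma(0) = 4.6304

For an MA(q) process X_t = eps_t + sum_i theta_i eps_{t-i} with
Var(eps_t) = sigma^2, the variance is
  gamma(0) = sigma^2 * (1 + sum_i theta_i^2).
  sum_i theta_i^2 = (-0.397)^2 = 0.157609.
  gamma(0) = 4 * (1 + 0.157609) = 4 * 1.157609 = 4.630436, which rounds to 4.6304.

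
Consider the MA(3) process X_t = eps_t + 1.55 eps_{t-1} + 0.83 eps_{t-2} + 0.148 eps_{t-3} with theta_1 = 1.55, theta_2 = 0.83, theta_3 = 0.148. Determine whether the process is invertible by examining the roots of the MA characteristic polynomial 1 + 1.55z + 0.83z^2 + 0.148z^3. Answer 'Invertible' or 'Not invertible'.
\text{Invertible}

The MA(q) characteristic polynomial is P(z) = 1 + 1.55z + 0.83z^2 + 0.148z^3.
Invertibility requires all roots to lie outside the unit circle, i.e. |z| > 1 for every root.
Degree 3: look for a simple real root z0 first, then factor out (1 - z/z0) and solve the remaining quadratic.
Testing z0 = -2.5: P(-2.5) = 1 + (1.55)(-2.5) + (0.83)(-2.5)^2 + (0.148)(-2.5)^3
  = 1 + (-3.875) + (5.1875) + (-2.3125) = 0.  So z_0 = -2.5 is a root, |z_0| = 2.5.
Divide out the factor (1 + 0.4 z) = (1 - z/z0) (since 1/z0 = -0.4):
  P(z) = (1 + 0.4 z)(1 + (1.15) z + (0.37) z^2)
  [check: z-coef 1.15 - (-0.4) = 1.55; z^2-coef 0.37 - (-0.4)(1.15) = 0.83; z^3-coef -(-0.4)(0.37) = 0.148.]
Remaining roots from the quadratic factor 1 + (1.15) z + (0.37) z^2:
  Set 1 + (1.15) z + (0.37) z^2 = 0, i.e. a z^2 + b z + c = 0 with a = 0.37, b = 1.15, c = 1.
  Discriminant D = b^2 - 4ac = (1.15)^2 - 4*(0.37)*1 = 1.3225 - (1.48) = -0.1575.
  D < 0, so the roots are the complex-conjugate pair z = (-b +/- i sqrt(-D)) / (2a) = -1.5541 +/- 0.5363i.
  For a conjugate pair |z|^2 = z * conj(z) = (product of roots) = c/a = 1/(0.37) = 2.702703, so |z| = sqrt(2.702703) = 1.644 for both roots.
Moduli of all roots: 2.5000, 1.6440, 1.6440.
All moduli strictly greater than 1? Yes.
Verdict: Invertible.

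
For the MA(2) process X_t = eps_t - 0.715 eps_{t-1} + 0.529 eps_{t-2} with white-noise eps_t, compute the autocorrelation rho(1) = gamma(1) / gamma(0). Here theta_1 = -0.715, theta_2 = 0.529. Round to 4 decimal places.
\rho(1) = -0.6104

For an MA(q) process with theta_0 = 1, the autocovariance is
  gamma(k) = sigma^2 * sum_{i=0..q-k} theta_i * theta_{i+k},
and rho(k) = gamma(k) / gamma(0). Sigma^2 cancels.
  numerator   = (1)*(-0.715) + (-0.715)*(0.529) = -1.093235.
  denominator = (1)^2 + (-0.715)^2 + (0.529)^2 = 1.791066.
  rho(1) = -1.093235 / 1.791066 = -0.6104.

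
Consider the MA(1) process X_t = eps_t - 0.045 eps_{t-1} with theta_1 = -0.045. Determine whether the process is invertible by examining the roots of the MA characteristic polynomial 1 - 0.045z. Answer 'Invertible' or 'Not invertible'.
\text{Invertible}

The MA(q) characteristic polynomial is P(z) = 1 - 0.045z.
Invertibility requires all roots to lie outside the unit circle, i.e. |z| > 1 for every root.
This is linear in z: 1 + (-0.045) z = 0  =>  z = -1/(-0.045) = 22.222222,  |z| = 22.222222.
Moduli of all roots: 22.2222.
All moduli strictly greater than 1? Yes.
Verdict: Invertible.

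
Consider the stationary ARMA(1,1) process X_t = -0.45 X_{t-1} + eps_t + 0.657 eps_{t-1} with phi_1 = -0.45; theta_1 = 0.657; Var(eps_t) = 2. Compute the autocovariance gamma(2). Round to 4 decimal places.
\gamma(2) = -0.1645

Multiply the model equation by X_{t-k} and take expectations. With theta_0 = psi_0 = 1 and psi_j the MA(infinity) weights, this gives
  gamma(k) - sum_i phi_i gamma(k-i) = c_k,
  c_k = sigma^2 * sum_{j=k..q} theta_j psi_{j-k}   (c_k = 0 for k > q),
using gamma(-m) = gamma(m).
psi-weights needed (psi_j = theta_j + sum_i phi_i psi_{j-i}):
  psi_1 = theta_1 + phi_1 = 0.657 + (-0.45) = 0.207
Right-hand sides:
  c_0 = sigma^2 (1 + theta_1 psi_1) = 2 * (1 + (0.657)(0.207)) = 2 * 1.135999 = 2.271998
  c_1 = sigma^2 theta_1 = 2 * (0.657) = 1.314
  c_2 = 0
Equations for k = 0 and k = 1 (AR order 1):
  gamma(0) = phi_1 gamma(1) + c_0
  gamma(1) = phi_1 gamma(0) + c_1
Substituting the second into the first: gamma(0) (1 - phi_1^2) = c_0 + phi_1 c_1, so
  gamma(0) = (c_0 + phi_1 c_1) / (1 - phi_1^2) = (2.271998 + (-0.45)(1.314)) / (1 - (-0.45)^2) = 1.680698 / 0.7975 = 2.107458.
  gamma(1) = phi_1 gamma(0) + c_1 = (-0.45)(2.107458) + (1.314) = 0.365644.
For k = 2 (> q): gamma(2) = phi_1 gamma(1) = (-0.45)(0.365644) = -0.16454.
Therefore gamma(2) = -0.1645 (to 4 decimal places).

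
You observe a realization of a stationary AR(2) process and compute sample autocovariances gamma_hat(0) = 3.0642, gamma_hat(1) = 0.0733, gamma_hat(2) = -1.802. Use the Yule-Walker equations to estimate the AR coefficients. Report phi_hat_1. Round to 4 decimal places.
\hat\phi_{1} = 0.0380

The Yule-Walker equations for an AR(p) process read, in matrix form,
  Gamma_p phi = r_p,   with   (Gamma_p)_{ij} = gamma(|i - j|),
                       (r_p)_i = gamma(i),   i,j = 1..p.
Substitute the sample gammas (Toeplitz matrix and right-hand side of size 2):
  Gamma_p = [[3.0642, 0.0733], [0.0733, 3.0642]]
  r_p     = [0.0733, -1.802]
Written out:
  3.0642 phi_1 + 0.0733 phi_2 = 0.0733
  0.0733 phi_1 + 3.0642 phi_2 = -1.802
Solve by Cramer's rule:
  det = gamma(0)^2 - gamma(1)^2 = (3.0642)^2 - (0.0733)^2 = 9.38932164 - 0.00537289 = 9.38394875
  phi_hat_1 = [gamma(1) gamma(0) - gamma(1) gamma(2)] / det = [(0.0733)(3.0642) - (0.0733)(-1.802)] / 9.38394875 = 0.35669246 / 9.38394875 = 0.038
  phi_hat_2 = [gamma(0) gamma(2) - gamma(1)^2] / det = [(3.0642)(-1.802) - (0.0733)^2] / 9.38394875 = -5.52706129 / 9.38394875 = -0.589
So phi_hat = [0.0380, -0.5890].
Therefore phi_hat_1 = 0.0380.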